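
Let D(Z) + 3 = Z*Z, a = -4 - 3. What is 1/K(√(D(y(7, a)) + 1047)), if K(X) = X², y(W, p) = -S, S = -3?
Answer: 1/1053 ≈ 0.00094967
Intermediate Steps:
a = -7
y(W, p) = 3 (y(W, p) = -1*(-3) = 3)
D(Z) = -3 + Z² (D(Z) = -3 + Z*Z = -3 + Z²)
1/K(√(D(y(7, a)) + 1047)) = 1/((√((-3 + 3²) + 1047))²) = 1/((√((-3 + 9) + 1047))²) = 1/((√(6 + 1047))²) = 1/((√1053)²) = 1/((9*√13)²) = 1/1053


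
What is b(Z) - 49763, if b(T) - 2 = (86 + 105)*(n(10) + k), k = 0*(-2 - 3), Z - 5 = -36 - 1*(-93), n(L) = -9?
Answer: -51480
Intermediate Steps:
Z = 62 (Z = 5 + (-36 - 1*(-93)) = 5 + (-36 + 93) = 5 + 57 = 62)
k = 0 (k = 0*(-5) = 0)
b(T) = -1717 (b(T) = 2 + (86 + 105)*(-9 + 0) = 2 + 191*(-9) = 2 - 1719 = -1717)
b(Z) - 49763 = -1717 - 49763 = -51480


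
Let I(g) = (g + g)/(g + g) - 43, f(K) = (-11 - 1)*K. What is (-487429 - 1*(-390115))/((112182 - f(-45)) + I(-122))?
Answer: -16219/18600 ≈ -0.87199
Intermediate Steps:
f(K) = -12*K
I(g) = -42 (I(g) = (2*g)/((2*g)) - 43 = (2*g)*(1/(2*g)) - 43 = 1 - 43 = -42)
(-487429 - 1*(-390115))/((112182 - f(-45)) + I(-122)) = (-487429 - 1*(-390115))/((112182 - (-12)*(-45)) - 42) = (-487429 + 390115)/((112182 - 1*540) - 42) = -97314/((112182 - 540) - 42) = -97314/(111642 - 42) = -97314/111600 = -97314*1/111600 = -16219/18600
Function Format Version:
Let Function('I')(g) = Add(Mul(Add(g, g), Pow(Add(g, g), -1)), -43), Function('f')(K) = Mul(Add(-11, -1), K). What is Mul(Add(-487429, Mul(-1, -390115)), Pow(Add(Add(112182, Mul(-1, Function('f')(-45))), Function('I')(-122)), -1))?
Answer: Rational(-16219, 18600) ≈ -0.87199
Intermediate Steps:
Function('f')(K) = Mul(-12, K)
Function('I')(g) = -42 (Function('I')(g) = Add(Mul(Mul(2, g), Pow(Mul(2, g), -1)), -43) = Add(Mul(Mul(2, g), Mul(Rational(1, 2), Pow(g, -1))), -43) = Add(1, -43) = -42)
Mul(Add(-487429, Mul(-1, -390115)), Pow(Add(Add(112182, Mul(-1, Function('f')(-45))), Function('I')(-122)), -1)) = Mul(Add(-487429, Mul(-1, -390115)), Pow(Add(Add(112182, Mul(-1, Mul(-12, -45))), -42), -1)) = Mul(Add(-487429, 390115), Pow(Add(Add(112182, Mul(-1, 540)), -42), -1)) = Mul(-97314, Pow(Add(Add(112182, -540), -42), -1)) = Mul(-97314, Pow(Add(111642, -42), -1)) = Mul(-97314, Pow(111600, -1)) = Mul(-97314, Rational(1, 111600)) = Rational(-16219, 18600)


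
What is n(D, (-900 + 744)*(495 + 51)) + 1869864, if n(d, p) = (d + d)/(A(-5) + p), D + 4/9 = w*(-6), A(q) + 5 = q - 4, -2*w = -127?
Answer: 716821717153/383355 ≈ 1.8699e+6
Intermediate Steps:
w = 127/2 (w = -1/2*(-127) = 127/2 ≈ 63.500)
A(q) = -9 + q (A(q) = -5 + (q - 4) = -5 + (-4 + q) = -9 + q)
D = -3433/9 (D = -4/9 + (127/2)*(-6) = -4/9 - 381 = -3433/9 ≈ -381.44)
n(d, p) = 2*d/(-14 + p) (n(d, p) = (d + d)/((-9 - 5) + p) = (2*d)/(-14 + p) = 2*d/(-14 + p))
n(D, (-900 + 744)*(495 + 51)) + 1869864 = 2*(-3433/9)/(-14 + (-900 + 744)*(495 + 51)) + 1869864 = 2*(-3433/9)/(-14 - 156*546) + 1869864 = 2*(-3433/9)/(-14 - 85176) + 1869864 = 2*(-3433/9)/(-85190) + 1869864 = 2*(-3433/9)*(-1/85190) + 1869864 = 3433/383355 + 1869864 = 716821717153/383355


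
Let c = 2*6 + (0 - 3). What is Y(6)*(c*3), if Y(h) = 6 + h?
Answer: 324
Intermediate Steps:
c = 9 (c = 12 - 3 = 9)
Y(6)*(c*3) = (6 + 6)*(9*3) = 12*27 = 324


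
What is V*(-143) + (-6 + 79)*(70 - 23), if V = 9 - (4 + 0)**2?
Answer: 4432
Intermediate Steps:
V = -7 (V = 9 - 1*4**2 = 9 - 1*16 = 9 - 16 = -7)
V*(-143) + (-6 + 79)*(70 - 23) = -7*(-143) + (-6 + 79)*(70 - 23) = 1001 + 73*47 = 1001 + 3431 = 4432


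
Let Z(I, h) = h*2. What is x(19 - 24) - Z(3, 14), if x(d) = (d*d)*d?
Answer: -153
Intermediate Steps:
Z(I, h) = 2*h
x(d) = d**3 (x(d) = d**2*d = d**3)
x(19 - 24) - Z(3, 14) = (19 - 24)**3 - 2*14 = (-5)**3 - 1*28 = -125 - 28 = -153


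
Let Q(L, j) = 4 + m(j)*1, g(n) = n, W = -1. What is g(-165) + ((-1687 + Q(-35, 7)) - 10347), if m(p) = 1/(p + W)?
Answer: -73169/6 ≈ -12195.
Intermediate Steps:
m(p) = 1/(-1 + p) (m(p) = 1/(p - 1) = 1/(-1 + p))
Q(L, j) = 4 + 1/(-1 + j)
g(-165) + ((-1687 + Q(-35, 7)) - 10347) = -165 + ((-1687 + (-3 + 4*7)/(-1 + 7)) - 10347) = -165 + ((-1687 + (-3 + 28)/6) - 10347) = -165 + ((-1687 + (⅙)*25) - 10347) = -165 + ((-1687 + 25/6) - 10347) = -165 + (-10097/6 - 10347) = -165 - 72179/6 = -73169/6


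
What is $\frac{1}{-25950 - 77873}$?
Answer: $- \frac{1}{103823} \approx -9.6318 \cdot 10^{-6}$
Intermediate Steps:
$\frac{1}{-25950 - 77873} = \frac{1}{-103823} = - \frac{1}{103823}$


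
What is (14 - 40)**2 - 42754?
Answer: -42078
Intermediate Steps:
(14 - 40)**2 - 42754 = (-26)**2 - 42754 = 676 - 42754 = -42078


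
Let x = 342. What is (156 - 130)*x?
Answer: 8892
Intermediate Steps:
(156 - 130)*x = (156 - 130)*342 = 26*342 = 8892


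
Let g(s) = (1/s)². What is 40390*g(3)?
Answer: 40390/9 ≈ 4487.8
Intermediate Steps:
g(s) = s⁻²
40390*g(3) = 40390/3² = 40390*(⅑) = 40390/9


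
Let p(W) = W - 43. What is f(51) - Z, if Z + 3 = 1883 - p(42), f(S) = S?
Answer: -1830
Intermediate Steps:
p(W) = -43 + W
Z = 1881 (Z = -3 + (1883 - (-43 + 42)) = -3 + (1883 - 1*(-1)) = -3 + (1883 + 1) = -3 + 1884 = 1881)
f(51) - Z = 51 - 1*1881 = 51 - 1881 = -1830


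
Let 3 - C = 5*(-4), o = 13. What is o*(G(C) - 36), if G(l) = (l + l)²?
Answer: 27040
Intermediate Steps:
C = 23 (C = 3 - 5*(-4) = 3 - 1*(-20) = 3 + 20 = 23)
G(l) = 4*l² (G(l) = (2*l)² = 4*l²)
o*(G(C) - 36) = 13*(4*23² - 36) = 13*(4*529 - 36) = 13*(2116 - 36) = 13*2080 = 27040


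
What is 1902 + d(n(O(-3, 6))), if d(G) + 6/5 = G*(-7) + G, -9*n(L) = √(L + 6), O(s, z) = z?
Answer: 9504/5 + 4*√3/3 ≈ 1903.1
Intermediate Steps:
n(L) = -√(6 + L)/9 (n(L) = -√(L + 6)/9 = -√(6 + L)/9)
d(G) = -6/5 - 6*G (d(G) = -6/5 + (G*(-7) + G) = -6/5 + (-7*G + G) = -6/5 - 6*G)
1902 + d(n(O(-3, 6))) = 1902 + (-6/5 - (-2)*√(6 + 6)/3) = 1902 + (-6/5 - (-2)*√12/3) = 1902 + (-6/5 - (-2)*2*√3/3) = 1902 + (-6/5 - (-4)*√3/3) = 1902 + (-6/5 + 4*√3/3) = 9504/5 + 4*√3/3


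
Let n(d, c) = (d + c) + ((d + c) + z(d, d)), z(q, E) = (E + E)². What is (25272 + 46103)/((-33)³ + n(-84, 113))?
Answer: -14275/1531 ≈ -9.3240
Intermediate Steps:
z(q, E) = 4*E² (z(q, E) = (2*E)² = 4*E²)
n(d, c) = 2*c + 2*d + 4*d² (n(d, c) = (d + c) + ((d + c) + 4*d²) = (c + d) + ((c + d) + 4*d²) = (c + d) + (c + d + 4*d²) = 2*c + 2*d + 4*d²)
(25272 + 46103)/((-33)³ + n(-84, 113)) = (25272 + 46103)/((-33)³ + (2*113 + 2*(-84) + 4*(-84)²)) = 71375/(-35937 + (226 - 168 + 4*7056)) = 71375/(-35937 + (226 - 168 + 28224)) = 71375/(-35937 + 28282) = 71375/(-7655) = 71375*(-1/7655) = -14275/1531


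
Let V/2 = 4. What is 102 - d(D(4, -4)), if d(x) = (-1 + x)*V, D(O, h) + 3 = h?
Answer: 166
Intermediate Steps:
V = 8 (V = 2*4 = 8)
D(O, h) = -3 + h
d(x) = -8 + 8*x (d(x) = (-1 + x)*8 = -8 + 8*x)
102 - d(D(4, -4)) = 102 - (-8 + 8*(-3 - 4)) = 102 - (-8 + 8*(-7)) = 102 - (-8 - 56) = 102 - 1*(-64) = 102 + 64 = 166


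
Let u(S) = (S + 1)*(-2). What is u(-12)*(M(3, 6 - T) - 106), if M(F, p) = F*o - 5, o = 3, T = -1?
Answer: -2244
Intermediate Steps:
M(F, p) = -5 + 3*F (M(F, p) = F*3 - 5 = 3*F - 5 = -5 + 3*F)
u(S) = -2 - 2*S (u(S) = (1 + S)*(-2) = -2 - 2*S)
u(-12)*(M(3, 6 - T) - 106) = (-2 - 2*(-12))*((-5 + 3*3) - 106) = (-2 + 24)*((-5 + 9) - 106) = 22*(4 - 106) = 22*(-102) = -2244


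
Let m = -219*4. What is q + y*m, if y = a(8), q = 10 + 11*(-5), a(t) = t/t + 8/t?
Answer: -1797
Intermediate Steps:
a(t) = 1 + 8/t
q = -45 (q = 10 - 55 = -45)
y = 2 (y = (8 + 8)/8 = (1/8)*16 = 2)
m = -876
q + y*m = -45 + 2*(-876) = -45 - 1752 = -1797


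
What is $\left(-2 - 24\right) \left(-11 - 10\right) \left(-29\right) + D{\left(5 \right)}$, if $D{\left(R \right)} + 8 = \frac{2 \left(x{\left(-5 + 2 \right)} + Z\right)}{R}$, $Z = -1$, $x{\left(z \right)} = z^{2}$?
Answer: $- \frac{79194}{5} \approx -15839.0$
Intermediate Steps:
$D{\left(R \right)} = -8 + \frac{16}{R}$ ($D{\left(R \right)} = -8 + \frac{2 \left(\left(-5 + 2\right)^{2} - 1\right)}{R} = -8 + \frac{2 \left(\left(-3\right)^{2} - 1\right)}{R} = -8 + \frac{2 \left(9 - 1\right)}{R} = -8 + \frac{2 \cdot 8}{R} = -8 + \frac{16}{R}$)
$\left(-2 - 24\right) \left(-11 - 10\right) \left(-29\right) + D{\left(5 \right)} = \left(-2 - 24\right) \left(-11 - 10\right) \left(-29\right) - \left(8 - \frac{16}{5}\right) = \left(-26\right) \left(-21\right) \left(-29\right) + \left(-8 + 16 \cdot \frac{1}{5}\right) = 546 \left(-29\right) + \left(-8 + \frac{16}{5}\right) = -15834 - \frac{24}{5} = - \frac{79194}{5}$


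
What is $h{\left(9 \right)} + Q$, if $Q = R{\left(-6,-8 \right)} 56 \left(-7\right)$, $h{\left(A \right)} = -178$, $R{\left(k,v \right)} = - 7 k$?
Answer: $-16642$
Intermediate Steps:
$Q = -16464$ ($Q = \left(-7\right) \left(-6\right) 56 \left(-7\right) = 42 \cdot 56 \left(-7\right) = 2352 \left(-7\right) = -16464$)
$h{\left(9 \right)} + Q = -178 - 16464 = -16642$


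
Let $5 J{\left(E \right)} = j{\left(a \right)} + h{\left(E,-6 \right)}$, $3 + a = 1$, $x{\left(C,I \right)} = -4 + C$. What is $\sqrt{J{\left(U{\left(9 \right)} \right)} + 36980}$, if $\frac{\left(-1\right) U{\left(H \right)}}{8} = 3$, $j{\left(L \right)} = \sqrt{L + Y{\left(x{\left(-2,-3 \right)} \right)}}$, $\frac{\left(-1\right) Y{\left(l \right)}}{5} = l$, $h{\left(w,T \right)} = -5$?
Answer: $\frac{\sqrt{924475 + 10 \sqrt{7}}}{5} \approx 192.3$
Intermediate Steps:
$a = -2$ ($a = -3 + 1 = -2$)
$Y{\left(l \right)} = - 5 l$
$j{\left(L \right)} = \sqrt{30 + L}$ ($j{\left(L \right)} = \sqrt{L - 5 \left(-4 - 2\right)} = \sqrt{L - -30} = \sqrt{L + 30} = \sqrt{30 + L}$)
$U{\left(H \right)} = -24$ ($U{\left(H \right)} = \left(-8\right) 3 = -24$)
$J{\left(E \right)} = -1 + \frac{2 \sqrt{7}}{5}$ ($J{\left(E \right)} = \frac{\sqrt{30 - 2} - 5}{5} = \frac{\sqrt{28} - 5}{5} = \frac{2 \sqrt{7} - 5}{5} = \frac{-5 + 2 \sqrt{7}}{5} = -1 + \frac{2 \sqrt{7}}{5}$)
$\sqrt{J{\left(U{\left(9 \right)} \right)} + 36980} = \sqrt{\left(-1 + \frac{2 \sqrt{7}}{5}\right) + 36980} = \sqrt{36979 + \frac{2 \sqrt{7}}{5}}$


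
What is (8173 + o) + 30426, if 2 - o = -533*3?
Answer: 40200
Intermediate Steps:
o = 1601 (o = 2 - (-533)*3 = 2 - 1*(-1599) = 2 + 1599 = 1601)
(8173 + o) + 30426 = (8173 + 1601) + 30426 = 9774 + 30426 = 40200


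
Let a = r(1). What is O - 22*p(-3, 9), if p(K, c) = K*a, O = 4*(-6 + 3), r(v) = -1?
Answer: -78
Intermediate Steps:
a = -1
O = -12 (O = 4*(-3) = -12)
p(K, c) = -K (p(K, c) = K*(-1) = -K)
O - 22*p(-3, 9) = -12 - (-22)*(-3) = -12 - 22*3 = -12 - 66 = -78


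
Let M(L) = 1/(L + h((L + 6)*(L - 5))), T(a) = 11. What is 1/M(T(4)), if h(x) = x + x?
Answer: 215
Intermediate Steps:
h(x) = 2*x
M(L) = 1/(L + 2*(-5 + L)*(6 + L)) (M(L) = 1/(L + 2*((L + 6)*(L - 5))) = 1/(L + 2*((6 + L)*(-5 + L))) = 1/(L + 2*((-5 + L)*(6 + L))) = 1/(L + 2*(-5 + L)*(6 + L)))
1/M(T(4)) = 1/(1/(-60 + 2*11² + 3*11)) = 1/(1/(-60 + 2*121 + 33)) = 1/(1/(-60 + 242 + 33)) = 1/(1/215) = 215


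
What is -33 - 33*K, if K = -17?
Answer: 528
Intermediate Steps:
-33 - 33*K = -33 - 33*(-17) = -33 + 561 = 528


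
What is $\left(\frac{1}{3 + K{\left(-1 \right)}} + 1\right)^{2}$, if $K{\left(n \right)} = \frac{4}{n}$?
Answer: $0$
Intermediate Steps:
$\left(\frac{1}{3 + K{\left(-1 \right)}} + 1\right)^{2} = \left(\frac{1}{3 + \frac{4}{-1}} + 1\right)^{2} = \left(\frac{1}{3 + 4 \left(-1\right)} + 1\right)^{2} = \left(\frac{1}{3 - 4} + 1\right)^{2} = \left(\frac{1}{-1} + 1\right)^{2} = \left(-1 + 1\right)^{2} = 0^{2} = 0$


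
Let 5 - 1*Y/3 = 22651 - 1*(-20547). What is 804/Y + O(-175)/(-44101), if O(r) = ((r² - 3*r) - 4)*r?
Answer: 235413787082/1904854493 ≈ 123.59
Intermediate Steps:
Y = -129579 (Y = 15 - 3*(22651 - 1*(-20547)) = 15 - 3*(22651 + 20547) = 15 - 3*43198 = 15 - 129594 = -129579)
O(r) = r*(-4 + r² - 3*r) (O(r) = (-4 + r² - 3*r)*r = r*(-4 + r² - 3*r))
804/Y + O(-175)/(-44101) = 804/(-129579) - 175*(-4 + (-175)² - 3*(-175))/(-44101) = 804*(-1/129579) - 175*(-4 + 30625 + 525)*(-1/44101) = -268/43193 - 175*31146*(-1/44101) = -268/43193 - 5450550*(-1/44101) = -268/43193 + 5450550/44101 = 235413787082/1904854493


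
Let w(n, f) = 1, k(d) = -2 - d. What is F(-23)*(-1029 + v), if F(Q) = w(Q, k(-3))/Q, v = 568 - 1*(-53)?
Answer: 408/23 ≈ 17.739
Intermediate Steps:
v = 621 (v = 568 + 53 = 621)
F(Q) = 1/Q
F(-23)*(-1029 + v) = (-1029 + 621)/(-23) = -1/23*(-408) = 408/23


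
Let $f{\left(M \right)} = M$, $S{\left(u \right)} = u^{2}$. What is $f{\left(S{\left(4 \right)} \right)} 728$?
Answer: $11648$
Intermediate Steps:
$f{\left(S{\left(4 \right)} \right)} 728 = 4^{2} \cdot 728 = 16 \cdot 728 = 11648$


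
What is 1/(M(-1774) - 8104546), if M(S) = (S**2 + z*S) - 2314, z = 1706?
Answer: -1/7986228 ≈ -1.2522e-7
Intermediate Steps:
M(S) = -2314 + S**2 + 1706*S (M(S) = (S**2 + 1706*S) - 2314 = -2314 + S**2 + 1706*S)
1/(M(-1774) - 8104546) = 1/((-2314 + (-1774)**2 + 1706*(-1774)) - 8104546) = 1/((-2314 + 3147076 - 3026444) - 8104546) = 1/(118318 - 8104546) = 1/(-7986228) = -1/7986228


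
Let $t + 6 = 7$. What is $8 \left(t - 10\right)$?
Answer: $-72$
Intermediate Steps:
$t = 1$ ($t = -6 + 7 = 1$)
$8 \left(t - 10\right) = 8 \left(1 - 10\right) = 8 \left(-9\right) = -72$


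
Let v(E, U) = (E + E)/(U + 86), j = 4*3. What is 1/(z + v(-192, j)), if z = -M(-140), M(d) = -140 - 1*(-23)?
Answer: 49/5541 ≈ 0.0088432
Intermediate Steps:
M(d) = -117 (M(d) = -140 + 23 = -117)
j = 12
v(E, U) = 2*E/(86 + U) (v(E, U) = (2*E)/(86 + U) = 2*E/(86 + U))
z = 117 (z = -1*(-117) = 117)
1/(z + v(-192, j)) = 1/(117 + 2*(-192)/(86 + 12)) = 1/(117 + 2*(-192)/98) = 1/(117 + 2*(-192)*(1/98)) = 1/(117 - 192/49) = 1/(5541/49) = 49/5541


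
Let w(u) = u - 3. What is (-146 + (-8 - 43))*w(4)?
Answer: -197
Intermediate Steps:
w(u) = -3 + u
(-146 + (-8 - 43))*w(4) = (-146 + (-8 - 43))*(-3 + 4) = (-146 - 51)*1 = -197*1 = -197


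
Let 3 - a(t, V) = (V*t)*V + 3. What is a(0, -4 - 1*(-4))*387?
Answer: 0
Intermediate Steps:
a(t, V) = -t*V² (a(t, V) = 3 - ((V*t)*V + 3) = 3 - (t*V² + 3) = 3 - (3 + t*V²) = 3 + (-3 - t*V²) = -t*V²)
a(0, -4 - 1*(-4))*387 = -1*0*(-4 - 1*(-4))²*387 = -1*0*(-4 + 4)²*387 = -1*0*0²*387 = -1*0*0*387 = 0*387 = 0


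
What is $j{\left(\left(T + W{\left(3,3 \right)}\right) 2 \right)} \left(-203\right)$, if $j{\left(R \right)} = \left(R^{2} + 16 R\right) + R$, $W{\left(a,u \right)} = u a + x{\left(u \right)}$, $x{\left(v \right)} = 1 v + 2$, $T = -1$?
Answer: $-226954$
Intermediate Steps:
$x{\left(v \right)} = 2 + v$ ($x{\left(v \right)} = v + 2 = 2 + v$)
$W{\left(a,u \right)} = 2 + u + a u$ ($W{\left(a,u \right)} = u a + \left(2 + u\right) = a u + \left(2 + u\right) = 2 + u + a u$)
$j{\left(R \right)} = R^{2} + 17 R$
$j{\left(\left(T + W{\left(3,3 \right)}\right) 2 \right)} \left(-203\right) = \left(-1 + \left(2 + 3 + 3 \cdot 3\right)\right) 2 \left(17 + \left(-1 + \left(2 + 3 + 3 \cdot 3\right)\right) 2\right) \left(-203\right) = \left(-1 + \left(2 + 3 + 9\right)\right) 2 \left(17 + \left(-1 + \left(2 + 3 + 9\right)\right) 2\right) \left(-203\right) = \left(-1 + 14\right) 2 \left(17 + \left(-1 + 14\right) 2\right) \left(-203\right) = 13 \cdot 2 \left(17 + 13 \cdot 2\right) \left(-203\right) = 26 \left(17 + 26\right) \left(-203\right) = 26 \cdot 43 \left(-203\right) = 1118 \left(-203\right) = -226954$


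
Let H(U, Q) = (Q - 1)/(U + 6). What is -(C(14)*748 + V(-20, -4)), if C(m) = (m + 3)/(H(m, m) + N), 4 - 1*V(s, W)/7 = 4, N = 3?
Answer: -254320/73 ≈ -3483.8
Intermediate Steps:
H(U, Q) = (-1 + Q)/(6 + U)
V(s, W) = 0 (V(s, W) = 28 - 7*4 = 28 - 28 = 0)
C(m) = (3 + m)/(3 + (-1 + m)/(6 + m)) (C(m) = (m + 3)/((-1 + m)/(6 + m) + 3) = (3 + m)/(3 + (-1 + m)/(6 + m)))
-(C(14)*748 + V(-20, -4)) = -(((3 + 14)*(6 + 14)/(17 + 4*14))*748 + 0) = -((17*20/(17 + 56))*748 + 0) = -((17*20/73)*748 + 0) = -(((1/73)*17*20)*748 + 0) = -((340/73)*748 + 0) = -(254320/73 + 0) = -1*254320/73 = -254320/73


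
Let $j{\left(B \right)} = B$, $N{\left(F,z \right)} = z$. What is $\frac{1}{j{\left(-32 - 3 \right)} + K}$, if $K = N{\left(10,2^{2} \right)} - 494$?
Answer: $- \frac{1}{525} \approx -0.0019048$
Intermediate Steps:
$K = -490$ ($K = 2^{2} - 494 = 4 - 494 = -490$)
$\frac{1}{j{\left(-32 - 3 \right)} + K} = \frac{1}{\left(-32 - 3\right) - 490} = \frac{1}{-35 - 490} = \frac{1}{-525} = - \frac{1}{525}$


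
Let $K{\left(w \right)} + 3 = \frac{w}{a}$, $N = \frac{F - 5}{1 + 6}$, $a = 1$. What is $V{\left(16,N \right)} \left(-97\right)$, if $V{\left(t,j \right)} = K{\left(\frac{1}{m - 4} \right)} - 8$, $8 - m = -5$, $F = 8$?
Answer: $\frac{9506}{9} \approx 1056.2$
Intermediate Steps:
$m = 13$ ($m = 8 - -5 = 8 + 5 = 13$)
$N = \frac{3}{7}$ ($N = \frac{8 - 5}{1 + 6} = \frac{3}{7} \approx 0.42857$)
$K{\left(w \right)} = -3 + w$ ($K{\left(w \right)} = -3 + \frac{w}{1} = -3 + w 1 = -3 + w$)
$V{\left(t,j \right)} = - \frac{98}{9}$ ($V{\left(t,j \right)} = \left(-3 + \frac{1}{13 - 4}\right) - 8 = \left(-3 + \frac{1}{9}\right) - 8 = - \frac{26}{9} - 8 = - \frac{98}{9}$)
$V{\left(16,N \right)} \left(-97\right) = \left(- \frac{98}{9}\right) \left(-97\right) = \frac{9506}{9}$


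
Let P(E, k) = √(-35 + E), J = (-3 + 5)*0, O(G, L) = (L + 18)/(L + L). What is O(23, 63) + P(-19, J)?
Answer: 9/14 + 3*I*√6 ≈ 0.64286 + 7.3485*I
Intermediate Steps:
O(G, L) = (18 + L)/(2*L) (O(G, L) = (18 + L)/((2*L)) = (18 + L)*(1/(2*L)) = (18 + L)/(2*L))
J = 0 (J = 2*0 = 0)
O(23, 63) + P(-19, J) = (½)*(18 + 63)/63 + √(-35 - 19) = (½)*(1/63)*81 + √(-54) = 9/14 + 3*I*√6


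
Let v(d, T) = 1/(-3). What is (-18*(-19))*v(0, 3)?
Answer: -114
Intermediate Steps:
v(d, T) = -1/3 (v(d, T) = 1*(-1/3) = -1/3)
(-18*(-19))*v(0, 3) = -18*(-19)*(-1/3) = 342*(-1/3) = -114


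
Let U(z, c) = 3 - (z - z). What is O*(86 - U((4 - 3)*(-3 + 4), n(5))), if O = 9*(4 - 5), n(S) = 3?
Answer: -747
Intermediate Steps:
U(z, c) = 3 (U(z, c) = 3 - 1*0 = 3 + 0 = 3)
O = -9 (O = 9*(-1) = -9)
O*(86 - U((4 - 3)*(-3 + 4), n(5))) = -9*(86 - 1*3) = -9*(86 - 3) = -9*83 = -747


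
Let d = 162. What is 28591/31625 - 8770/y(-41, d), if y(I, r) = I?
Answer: 278523481/1296625 ≈ 214.81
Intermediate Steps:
28591/31625 - 8770/y(-41, d) = 28591/31625 - 8770/(-41) = 28591*(1/31625) - 8770*(-1/41) = 28591/31625 + 8770/41 = 278523481/1296625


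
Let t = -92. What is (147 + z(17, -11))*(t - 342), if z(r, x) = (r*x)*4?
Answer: 260834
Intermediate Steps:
z(r, x) = 4*r*x
(147 + z(17, -11))*(t - 342) = (147 + 4*17*(-11))*(-92 - 342) = (147 - 748)*(-434) = -601*(-434) = 260834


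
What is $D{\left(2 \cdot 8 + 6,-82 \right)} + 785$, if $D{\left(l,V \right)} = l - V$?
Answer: $889$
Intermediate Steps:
$D{\left(2 \cdot 8 + 6,-82 \right)} + 785 = \left(\left(2 \cdot 8 + 6\right) - -82\right) + 785 = \left(\left(16 + 6\right) + 82\right) + 785 = \left(22 + 82\right) + 785 = 104 + 785 = 889$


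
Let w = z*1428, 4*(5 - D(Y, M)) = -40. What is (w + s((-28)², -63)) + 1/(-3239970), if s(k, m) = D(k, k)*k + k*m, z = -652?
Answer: -3138520059361/3239970 ≈ -9.6869e+5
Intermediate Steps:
D(Y, M) = 15 (D(Y, M) = 5 - ¼*(-40) = 5 + 10 = 15)
s(k, m) = 15*k + k*m
w = -931056 (w = -652*1428 = -931056)
(w + s((-28)², -63)) + 1/(-3239970) = (-931056 + (-28)²*(15 - 63)) + 1/(-3239970) = (-931056 + 784*(-48)) - 1/3239970 = (-931056 - 37632) - 1/3239970 = -968688 - 1/3239970 = -3138520059361/3239970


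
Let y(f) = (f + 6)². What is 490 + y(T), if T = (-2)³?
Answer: 494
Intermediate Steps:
T = -8
y(f) = (6 + f)²
490 + y(T) = 490 + (6 - 8)² = 490 + (-2)² = 490 + 4 = 494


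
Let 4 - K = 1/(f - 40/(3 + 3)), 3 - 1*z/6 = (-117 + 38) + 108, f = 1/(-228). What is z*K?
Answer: -8416/13 ≈ -647.38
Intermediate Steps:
f = -1/228 ≈ -0.0043860
z = -156 (z = 18 - 6*((-117 + 38) + 108) = 18 - 6*(-79 + 108) = 18 - 6*29 = 18 - 174 = -156)
K = 2104/507 (K = 4 - 1/(-1/228 - 40/(3 + 3)) = 4 - 1/(-1/228 - 40/6) = 4 - 1/(-1/228 + (1/6)*(-40)) = 4 - 1/(-1/228 - 20/3) = 4 - 1/(-507/76) = 4 - 1*(-76/507) = 4 + 76/507 = 2104/507 ≈ 4.1499)
z*K = -156*2104/507 = -8416/13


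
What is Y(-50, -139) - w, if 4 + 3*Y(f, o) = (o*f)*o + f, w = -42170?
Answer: -839594/3 ≈ -2.7986e+5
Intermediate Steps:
Y(f, o) = -4/3 + f/3 + f*o²/3 (Y(f, o) = -4/3 + ((o*f)*o + f)/3 = -4/3 + ((f*o)*o + f)/3 = -4/3 + (f*o² + f)/3 = -4/3 + (f + f*o²)/3 = -4/3 + (f/3 + f*o²/3) = -4/3 + f/3 + f*o²/3)
Y(-50, -139) - w = (-4/3 + (⅓)*(-50) + (⅓)*(-50)*(-139)²) - 1*(-42170) = (-4/3 - 50/3 + (⅓)*(-50)*19321) + 42170 = (-4/3 - 50/3 - 966050/3) + 42170 = -966104/3 + 42170 = -839594/3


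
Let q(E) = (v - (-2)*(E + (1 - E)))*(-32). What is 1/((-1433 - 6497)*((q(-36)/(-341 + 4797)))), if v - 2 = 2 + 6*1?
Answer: 557/380640 ≈ 0.0014633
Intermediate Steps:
v = 10 (v = 2 + (2 + 6*1) = 2 + (2 + 6) = 2 + 8 = 10)
q(E) = -384 (q(E) = (10 - (-2)*(E + (1 - E)))*(-32) = (10 - (-2))*(-32) = (10 - 1*(-2))*(-32) = (10 + 2)*(-32) = 12*(-32) = -384)
1/((-1433 - 6497)*((q(-36)/(-341 + 4797)))) = 1/((-1433 - 6497)*((-384/(-341 + 4797)))) = 1/((-7930)*((-384/4456))) = -1/(7930*((-384*1/4456))) = -1/(7930*(-48/557)) = -1/7930*(-557/48) = 557/380640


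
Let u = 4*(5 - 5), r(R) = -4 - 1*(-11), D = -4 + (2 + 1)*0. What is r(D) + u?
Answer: 7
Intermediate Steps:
D = -4 (D = -4 + 3*0 = -4 + 0 = -4)
r(R) = 7 (r(R) = -4 + 11 = 7)
u = 0 (u = 4*0 = 0)
r(D) + u = 7 + 0 = 7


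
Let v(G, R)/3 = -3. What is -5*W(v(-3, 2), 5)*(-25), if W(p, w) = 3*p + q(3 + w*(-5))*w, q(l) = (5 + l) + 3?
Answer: -12125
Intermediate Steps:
v(G, R) = -9 (v(G, R) = 3*(-3) = -9)
q(l) = 8 + l
W(p, w) = 3*p + w*(11 - 5*w) (W(p, w) = 3*p + (8 + (3 + w*(-5)))*w = 3*p + (8 + (3 - 5*w))*w = 3*p + (11 - 5*w)*w = 3*p + w*(11 - 5*w))
-5*W(v(-3, 2), 5)*(-25) = -5*(3*(-9) - 1*5*(-11 + 5*5))*(-25) = -5*(-27 - 1*5*(-11 + 25))*(-25) = -5*(-27 - 1*5*14)*(-25) = -5*(-27 - 70)*(-25) = -5*(-97)*(-25) = 485*(-25) = -12125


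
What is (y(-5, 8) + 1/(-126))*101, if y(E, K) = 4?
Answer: 50803/126 ≈ 403.20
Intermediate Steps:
(y(-5, 8) + 1/(-126))*101 = (4 + 1/(-126))*101 = (4 - 1/126)*101 = (503/126)*101 = 50803/126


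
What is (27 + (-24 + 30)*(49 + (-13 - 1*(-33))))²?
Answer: 194481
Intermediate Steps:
(27 + (-24 + 30)*(49 + (-13 - 1*(-33))))² = (27 + 6*(49 + (-13 + 33)))² = (27 + 6*(49 + 20))² = (27 + 6*69)² = (27 + 414)² = 441² = 194481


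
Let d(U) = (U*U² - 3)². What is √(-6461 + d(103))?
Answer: √1194045733715 ≈ 1.0927e+6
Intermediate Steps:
d(U) = (-3 + U³)² (d(U) = (U³ - 3)² = (-3 + U³)²)
√(-6461 + d(103)) = √(-6461 + (-3 + 103³)²) = √(-6461 + (-3 + 1092727)²) = √(-6461 + 1092724²) = √(-6461 + 1194045740176) = √1194045733715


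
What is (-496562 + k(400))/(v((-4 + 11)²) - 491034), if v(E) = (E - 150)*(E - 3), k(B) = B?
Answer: 248081/247840 ≈ 1.0010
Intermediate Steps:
v(E) = (-150 + E)*(-3 + E)
(-496562 + k(400))/(v((-4 + 11)²) - 491034) = (-496562 + 400)/((450 + ((-4 + 11)²)² - 153*(-4 + 11)²) - 491034) = -496162/((450 + (7²)² - 153*7²) - 491034) = -496162/((450 + 49² - 153*49) - 491034) = -496162/((450 + 2401 - 7497) - 491034) = -496162/(-4646 - 491034) = -496162/(-495680) = -496162*(-1/495680) = 248081/247840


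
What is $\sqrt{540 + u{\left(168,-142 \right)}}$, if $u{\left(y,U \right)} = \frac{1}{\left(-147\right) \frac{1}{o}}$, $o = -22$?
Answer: $\frac{37 \sqrt{174}}{21} \approx 23.241$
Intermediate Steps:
$u{\left(y,U \right)} = \frac{22}{147}$ ($u{\left(y,U \right)} = \frac{1}{\left(-147\right) \frac{1}{-22}} = \frac{1}{\left(-147\right) \left(- \frac{1}{22}\right)} = \frac{1}{\frac{147}{22}} = \frac{22}{147}$)
$\sqrt{540 + u{\left(168,-142 \right)}} = \sqrt{540 + \frac{22}{147}} = \sqrt{\frac{79402}{147}} = \frac{37 \sqrt{174}}{21}$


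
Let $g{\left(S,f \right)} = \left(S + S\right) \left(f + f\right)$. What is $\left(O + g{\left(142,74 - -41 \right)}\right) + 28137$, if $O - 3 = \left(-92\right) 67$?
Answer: $87296$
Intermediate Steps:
$O = -6161$ ($O = 3 - 6164 = -6161$)
$g{\left(S,f \right)} = 4 S f$ ($g{\left(S,f \right)} = 2 S 2 f = 4 S f$)
$\left(O + g{\left(142,74 - -41 \right)}\right) + 28137 = \left(-6161 + 4 \cdot 142 \left(74 - -41\right)\right) + 28137 = \left(-6161 + 4 \cdot 142 \left(74 + 41\right)\right) + 28137 = \left(-6161 + 4 \cdot 142 \cdot 115\right) + 28137 = \left(-6161 + 65320\right) + 28137 = 59159 + 28137 = 87296$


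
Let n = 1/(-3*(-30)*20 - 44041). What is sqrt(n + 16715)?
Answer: sqrt(29824609241674)/42241 ≈ 129.29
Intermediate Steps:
n = -1/42241 (n = 1/(90*20 - 44041) = 1/(1800 - 44041) = 1/(-42241) = -1/42241 ≈ -2.3674e-5)
sqrt(n + 16715) = sqrt(-1/42241 + 16715) = sqrt(706058314/42241) = sqrt(29824609241674)/42241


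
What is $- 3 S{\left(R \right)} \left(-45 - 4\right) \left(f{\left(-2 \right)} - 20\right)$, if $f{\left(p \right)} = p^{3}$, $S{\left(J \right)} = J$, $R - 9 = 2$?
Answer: $-45276$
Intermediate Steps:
$R = 11$ ($R = 9 + 2 = 11$)
$- 3 S{\left(R \right)} \left(-45 - 4\right) \left(f{\left(-2 \right)} - 20\right) = \left(-3\right) 11 \left(-45 - 4\right) \left(\left(-2\right)^{3} - 20\right) = - 33 \left(- 49 \left(-8 - 20\right)\right) = - 33 \left(\left(-49\right) \left(-28\right)\right) = \left(-33\right) 1372 = -45276$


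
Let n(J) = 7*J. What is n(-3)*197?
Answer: -4137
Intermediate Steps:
n(-3)*197 = (7*(-3))*197 = -21*197 = -4137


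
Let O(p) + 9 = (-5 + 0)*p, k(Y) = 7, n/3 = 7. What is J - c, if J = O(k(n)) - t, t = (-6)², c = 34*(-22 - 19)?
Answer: 1314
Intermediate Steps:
n = 21 (n = 3*7 = 21)
c = -1394 (c = 34*(-41) = -1394)
O(p) = -9 - 5*p (O(p) = -9 + (-5 + 0)*p = -9 - 5*p)
t = 36
J = -80 (J = (-9 - 5*7) - 1*36 = (-9 - 35) - 36 = -44 - 36 = -80)
J - c = -80 - 1*(-1394) = -80 + 1394 = 1314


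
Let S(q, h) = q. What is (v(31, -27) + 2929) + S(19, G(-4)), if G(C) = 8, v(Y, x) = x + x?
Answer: 2894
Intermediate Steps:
v(Y, x) = 2*x
(v(31, -27) + 2929) + S(19, G(-4)) = (2*(-27) + 2929) + 19 = (-54 + 2929) + 19 = 2875 + 19 = 2894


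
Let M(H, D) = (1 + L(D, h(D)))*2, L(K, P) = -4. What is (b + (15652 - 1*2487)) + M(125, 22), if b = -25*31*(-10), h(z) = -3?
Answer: 20909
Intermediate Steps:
M(H, D) = -6 (M(H, D) = (1 - 4)*2 = -3*2 = -6)
b = 7750 (b = -775*(-10) = 7750)
(b + (15652 - 1*2487)) + M(125, 22) = (7750 + (15652 - 1*2487)) - 6 = (7750 + (15652 - 2487)) - 6 = (7750 + 13165) - 6 = 20915 - 6 = 20909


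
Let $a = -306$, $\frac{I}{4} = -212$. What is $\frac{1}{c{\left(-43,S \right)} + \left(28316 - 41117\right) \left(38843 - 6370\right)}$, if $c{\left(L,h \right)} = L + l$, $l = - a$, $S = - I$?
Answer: $- \frac{1}{415686610} \approx -2.4057 \cdot 10^{-9}$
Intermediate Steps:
$I = -848$ ($I = 4 \left(-212\right) = -848$)
$S = 848$ ($S = \left(-1\right) \left(-848\right) = 848$)
$l = 306$ ($l = \left(-1\right) \left(-306\right) = 306$)
$c{\left(L,h \right)} = 306 + L$ ($c{\left(L,h \right)} = L + 306 = 306 + L$)
$\frac{1}{c{\left(-43,S \right)} + \left(28316 - 41117\right) \left(38843 - 6370\right)} = \frac{1}{\left(306 - 43\right) + \left(28316 - 41117\right) \left(38843 - 6370\right)} = \frac{1}{263 - 415686873} = \frac{1}{-415686610} = - \frac{1}{415686610}$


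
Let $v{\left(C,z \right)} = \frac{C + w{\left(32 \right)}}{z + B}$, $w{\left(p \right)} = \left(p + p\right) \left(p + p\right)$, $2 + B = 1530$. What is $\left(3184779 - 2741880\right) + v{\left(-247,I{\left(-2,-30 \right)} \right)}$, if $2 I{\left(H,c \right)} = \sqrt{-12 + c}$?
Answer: $\frac{2068168061055}{4669589} - \frac{3849 i \sqrt{42}}{4669589} \approx 4.429 \cdot 10^{5} - 0.0053419 i$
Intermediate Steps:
$B = 1528$ ($B = -2 + 1530 = 1528$)
$w{\left(p \right)} = 4 p^{2}$ ($w{\left(p \right)} = 2 p 2 p = 4 p^{2}$)
$I{\left(H,c \right)} = \frac{\sqrt{-12 + c}}{2}$
$v{\left(C,z \right)} = \frac{4096 + C}{1528 + z}$ ($v{\left(C,z \right)} = \frac{C + 4 \cdot 32^{2}}{z + 1528} = \frac{C + 4 \cdot 1024}{1528 + z} = \frac{C + 4096}{1528 + z} = \frac{4096 + C}{1528 + z}$)
$\left(3184779 - 2741880\right) + v{\left(-247,I{\left(-2,-30 \right)} \right)} = \left(3184779 - 2741880\right) + \frac{4096 - 247}{1528 + \frac{\sqrt{-12 - 30}}{2}} = 442899 + \frac{1}{1528 + \frac{\sqrt{-42}}{2}} \cdot 3849 = 442899 + \frac{1}{1528 + \frac{i \sqrt{42}}{2}} \cdot 3849 = 442899 + \frac{3849}{1528 + \frac{i \sqrt{42}}{2}}$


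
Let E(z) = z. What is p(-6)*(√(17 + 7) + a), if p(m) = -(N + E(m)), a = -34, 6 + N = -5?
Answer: -578 + 34*√6 ≈ -494.72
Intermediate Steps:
N = -11 (N = -6 - 5 = -11)
p(m) = 11 - m (p(m) = -(-11 + m) = 11 - m)
p(-6)*(√(17 + 7) + a) = (11 - 1*(-6))*(√(17 + 7) - 34) = (11 + 6)*(√24 - 34) = 17*(2*√6 - 34) = 17*(-34 + 2*√6) = -578 + 34*√6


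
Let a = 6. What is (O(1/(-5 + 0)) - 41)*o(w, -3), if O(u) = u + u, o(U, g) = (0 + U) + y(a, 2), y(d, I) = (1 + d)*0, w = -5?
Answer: 207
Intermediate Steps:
y(d, I) = 0
o(U, g) = U (o(U, g) = (0 + U) + 0 = U + 0 = U)
O(u) = 2*u
(O(1/(-5 + 0)) - 41)*o(w, -3) = (2/(-5 + 0) - 41)*(-5) = (2/(-5) - 41)*(-5) = (2*(-⅕) - 41)*(-5) = (-⅖ - 41)*(-5) = -207/5*(-5) = 207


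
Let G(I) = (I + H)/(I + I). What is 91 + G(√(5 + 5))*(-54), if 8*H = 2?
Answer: 64 - 27*√10/40 ≈ 61.865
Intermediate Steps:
H = ¼ (H = (⅛)*2 = ¼ ≈ 0.25000)
G(I) = (¼ + I)/(2*I) (G(I) = (I + ¼)/(I + I) = (¼ + I)/((2*I)) = (¼ + I)*(1/(2*I)) = (¼ + I)/(2*I))
91 + G(√(5 + 5))*(-54) = 91 + ((1 + 4*√(5 + 5))/(8*(√(5 + 5))))*(-54) = 91 + ((1 + 4*√10)/(8*(√10)))*(-54) = 91 + ((√10/10)*(1 + 4*√10)/8)*(-54) = 91 + (√10*(1 + 4*√10)/80)*(-54) = 91 - 27*√10*(1 + 4*√10)/40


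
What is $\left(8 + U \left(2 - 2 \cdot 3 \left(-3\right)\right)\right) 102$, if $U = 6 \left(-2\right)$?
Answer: $-23664$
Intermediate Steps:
$U = -12$
$\left(8 + U \left(2 - 2 \cdot 3 \left(-3\right)\right)\right) 102 = \left(8 - 12 \left(2 - 2 \cdot 3 \left(-3\right)\right)\right) 102 = \left(8 - 12 \left(2 - -18\right)\right) 102 = \left(8 - 12 \left(2 + 18\right)\right) 102 = \left(8 - 240\right) 102 = \left(-232\right) 102 = -23664$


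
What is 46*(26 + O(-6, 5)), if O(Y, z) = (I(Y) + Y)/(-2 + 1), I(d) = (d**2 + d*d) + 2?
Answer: -1932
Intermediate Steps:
I(d) = 2 + 2*d**2 (I(d) = (d**2 + d**2) + 2 = 2*d**2 + 2 = 2 + 2*d**2)
O(Y, z) = -2 - Y - 2*Y**2 (O(Y, z) = ((2 + 2*Y**2) + Y)/(-2 + 1) = (2 + Y + 2*Y**2)/(-1) = (2 + Y + 2*Y**2)*(-1) = -2 - Y - 2*Y**2)
46*(26 + O(-6, 5)) = 46*(26 + (-2 - 1*(-6) - 2*(-6)**2)) = 46*(26 + (-2 + 6 - 2*36)) = 46*(26 + (-2 + 6 - 72)) = 46*(26 - 68) = 46*(-42) = -1932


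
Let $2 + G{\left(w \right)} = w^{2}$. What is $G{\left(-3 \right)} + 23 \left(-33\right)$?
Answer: $-752$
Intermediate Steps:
$G{\left(w \right)} = -2 + w^{2}$
$G{\left(-3 \right)} + 23 \left(-33\right) = \left(-2 + \left(-3\right)^{2}\right) + 23 \left(-33\right) = \left(-2 + 9\right) - 759 = 7 - 759 = -752$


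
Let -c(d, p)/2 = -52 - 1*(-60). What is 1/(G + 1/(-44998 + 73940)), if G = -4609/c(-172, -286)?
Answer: 231536/66696847 ≈ 0.0034715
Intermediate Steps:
c(d, p) = -16 (c(d, p) = -2*(-52 - 1*(-60)) = -2*(-52 + 60) = -2*8 = -16)
G = 4609/16 (G = -4609/(-16) = -4609*(-1/16) = 4609/16 ≈ 288.06)
1/(G + 1/(-44998 + 73940)) = 1/(4609/16 + 1/(-44998 + 73940)) = 1/(4609/16 + 1/28942) = 1/(66696847/231536) = 231536/66696847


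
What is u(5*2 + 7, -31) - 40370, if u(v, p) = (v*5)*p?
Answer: -43005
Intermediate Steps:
u(v, p) = 5*p*v (u(v, p) = (5*v)*p = 5*p*v)
u(5*2 + 7, -31) - 40370 = 5*(-31)*(5*2 + 7) - 40370 = 5*(-31)*(10 + 7) - 40370 = 5*(-31)*17 - 40370 = -2635 - 40370 = -43005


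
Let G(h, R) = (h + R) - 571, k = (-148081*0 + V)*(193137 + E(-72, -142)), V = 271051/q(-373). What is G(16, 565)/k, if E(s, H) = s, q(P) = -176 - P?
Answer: 394/10466092263 ≈ 3.7645e-8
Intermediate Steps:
V = 271051/197 (V = 271051/(-176 - 1*(-373)) = 271051/(-176 + 373) = 271051/197 ≈ 1375.9)
k = 52330461315/197 (k = (-148081*0 + 271051/197)*(193137 - 72) = (0 + 271051/197)*193065 = (271051/197)*193065 = 52330461315/197 ≈ 2.6564e+8)
G(h, R) = -571 + R + h (G(h, R) = (R + h) - 571 = -571 + R + h)
G(16, 565)/k = (-571 + 565 + 16)/(52330461315/197) = 10*(197/52330461315) = 394/10466092263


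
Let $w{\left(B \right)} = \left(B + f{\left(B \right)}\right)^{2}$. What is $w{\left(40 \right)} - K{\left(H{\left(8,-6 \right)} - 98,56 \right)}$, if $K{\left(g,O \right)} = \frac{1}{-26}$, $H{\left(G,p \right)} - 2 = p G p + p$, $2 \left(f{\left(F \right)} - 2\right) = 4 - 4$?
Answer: $\frac{45865}{26} \approx 1764.0$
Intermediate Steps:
$f{\left(F \right)} = 2$ ($f{\left(F \right)} = 2 + \frac{4 - 4}{2} = 2 + \frac{1}{2} \cdot 0 = 2 + 0 = 2$)
$H{\left(G,p \right)} = 2 + p + G p^{2}$ ($H{\left(G,p \right)} = 2 + \left(p G p + p\right) = 2 + \left(G p p + p\right) = 2 + \left(G p^{2} + p\right) = 2 + \left(p + G p^{2}\right) = 2 + p + G p^{2}$)
$w{\left(B \right)} = \left(2 + B\right)^{2}$ ($w{\left(B \right)} = \left(B + 2\right)^{2} = \left(2 + B\right)^{2}$)
$K{\left(g,O \right)} = - \frac{1}{26}$
$w{\left(40 \right)} - K{\left(H{\left(8,-6 \right)} - 98,56 \right)} = \left(2 + 40\right)^{2} - - \frac{1}{26} = 42^{2} + \frac{1}{26} = 1764 + \frac{1}{26} = \frac{45865}{26}$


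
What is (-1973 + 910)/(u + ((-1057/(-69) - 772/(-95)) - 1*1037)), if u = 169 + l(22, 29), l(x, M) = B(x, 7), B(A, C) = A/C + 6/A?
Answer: 536533305/424552424 ≈ 1.2638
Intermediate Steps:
B(A, C) = 6/A + A/C
l(x, M) = 6/x + x/7
u = 13276/77 (u = 169 + (6/22 + (⅐)*22) = 169 + (6*(1/22) + 22/7) = 169 + (3/11 + 22/7) = 169 + 263/77 = 13276/77 ≈ 172.42)
(-1973 + 910)/(u + ((-1057/(-69) - 772/(-95)) - 1*1037)) = (-1973 + 910)/(13276/77 + ((-1057/(-69) - 772/(-95)) - 1*1037)) = -1063/(13276/77 + ((-1057*(-1/69) - 772*(-1/95)) - 1037)) = -1063/(13276/77 + ((1057/69 + 772/95) - 1037)) = -1063/(13276/77 + (153683/6555 - 1037)) = -1063/(13276/77 - 6643852/6555) = -1063/(-424552424/504735) = -1063*(-504735/424552424) = 536533305/424552424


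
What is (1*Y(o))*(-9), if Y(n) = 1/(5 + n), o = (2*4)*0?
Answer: -9/5 ≈ -1.8000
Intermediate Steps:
o = 0 (o = 8*0 = 0)
(1*Y(o))*(-9) = (1/(5 + 0))*(-9) = (1/5)*(-9) = (1*(⅕))*(-9) = (⅕)*(-9) = -9/5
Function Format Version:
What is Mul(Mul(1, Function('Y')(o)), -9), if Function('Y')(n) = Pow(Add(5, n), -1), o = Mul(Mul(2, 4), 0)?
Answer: Rational(-9, 5) ≈ -1.8000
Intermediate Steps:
o = 0 (o = Mul(8, 0) = 0)
Mul(Mul(1, Function('Y')(o)), -9) = Mul(Mul(1, Pow(Add(5, 0), -1)), -9) = Mul(Mul(1, Pow(5, -1)), -9) = Mul(Mul(1, Rational(1, 5)), -9) = Mul(Rational(1, 5), -9) = Rational(-9, 5)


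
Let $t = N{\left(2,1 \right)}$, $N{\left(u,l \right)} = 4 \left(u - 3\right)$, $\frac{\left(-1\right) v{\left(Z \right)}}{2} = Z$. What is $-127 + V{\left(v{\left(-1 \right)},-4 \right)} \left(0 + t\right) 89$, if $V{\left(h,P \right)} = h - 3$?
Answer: $229$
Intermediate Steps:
$v{\left(Z \right)} = - 2 Z$
$N{\left(u,l \right)} = -12 + 4 u$ ($N{\left(u,l \right)} = 4 \left(-3 + u\right) = -12 + 4 u$)
$V{\left(h,P \right)} = -3 + h$
$t = -4$ ($t = -12 + 4 \cdot 2 = -12 + 8 = -4$)
$-127 + V{\left(v{\left(-1 \right)},-4 \right)} \left(0 + t\right) 89 = -127 + \left(-3 - -2\right) \left(0 - 4\right) 89 = -127 + \left(-3 + 2\right) \left(-4\right) 89 = -127 + \left(-1\right) \left(-4\right) 89 = -127 + 4 \cdot 89 = -127 + 356 = 229$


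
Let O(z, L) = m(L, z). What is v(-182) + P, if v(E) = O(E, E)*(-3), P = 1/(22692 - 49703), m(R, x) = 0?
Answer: -1/27011 ≈ -3.7022e-5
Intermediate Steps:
P = -1/27011 (P = 1/(-27011) = -1/27011 ≈ -3.7022e-5)
O(z, L) = 0
v(E) = 0 (v(E) = 0*(-3) = 0)
v(-182) + P = 0 - 1/27011 = -1/27011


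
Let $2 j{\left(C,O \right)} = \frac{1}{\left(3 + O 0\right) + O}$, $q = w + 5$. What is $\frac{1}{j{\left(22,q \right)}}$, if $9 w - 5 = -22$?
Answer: $\frac{110}{9} \approx 12.222$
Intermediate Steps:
$w = - \frac{17}{9}$ ($w = \frac{5}{9} + \frac{1}{9} \left(-22\right) = \frac{5}{9} - \frac{22}{9} = - \frac{17}{9} \approx -1.8889$)
$q = \frac{28}{9}$ ($q = - \frac{17}{9} + 5 = \frac{28}{9} \approx 3.1111$)
$j{\left(C,O \right)} = \frac{1}{2 \left(3 + O\right)}$ ($j{\left(C,O \right)} = \frac{1}{2 \left(\left(3 + O 0\right) + O\right)} = \frac{1}{2 \left(\left(3 + 0\right) + O\right)} = \frac{1}{2 \left(3 + O\right)}$)
$\frac{1}{j{\left(22,q \right)}} = \frac{1}{\frac{1}{2} \frac{1}{3 + \frac{28}{9}}} = \frac{1}{\frac{1}{2} \frac{1}{\frac{55}{9}}} = \frac{1}{\frac{1}{2} \cdot \frac{9}{55}} = \frac{1}{\frac{9}{110}} = \frac{110}{9}$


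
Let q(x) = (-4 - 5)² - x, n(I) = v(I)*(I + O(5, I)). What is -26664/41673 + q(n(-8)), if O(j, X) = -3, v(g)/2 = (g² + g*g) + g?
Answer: 37788523/13891 ≈ 2720.4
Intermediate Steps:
v(g) = 2*g + 4*g² (v(g) = 2*((g² + g*g) + g) = 2*((g² + g²) + g) = 2*(2*g² + g) = 2*(g + 2*g²) = 2*g + 4*g²)
n(I) = 2*I*(1 + 2*I)*(-3 + I) (n(I) = (2*I*(1 + 2*I))*(I - 3) = (2*I*(1 + 2*I))*(-3 + I) = 2*I*(1 + 2*I)*(-3 + I))
q(x) = 81 - x (q(x) = (-9)² - x = 81 - x)
-26664/41673 + q(n(-8)) = -26664/41673 + (81 - 2*(-8)*(1 + 2*(-8))*(-3 - 8)) = -26664*1/41673 + (81 - 2*(-8)*(1 - 16)*(-11)) = -8888/13891 + (81 - 2*(-8)*(-15)*(-11)) = -8888/13891 + (81 - 1*(-2640)) = -8888/13891 + (81 + 2640) = -8888/13891 + 2721 = 37788523/13891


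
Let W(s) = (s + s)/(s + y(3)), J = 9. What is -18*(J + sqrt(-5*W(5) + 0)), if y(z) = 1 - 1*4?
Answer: -162 - 90*I ≈ -162.0 - 90.0*I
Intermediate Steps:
y(z) = -3 (y(z) = 1 - 4 = -3)
W(s) = 2*s/(-3 + s) (W(s) = (s + s)/(s - 3) = (2*s)/(-3 + s) = 2*s/(-3 + s))
-18*(J + sqrt(-5*W(5) + 0)) = -18*(9 + sqrt(-10*5/(-3 + 5) + 0)) = -18*(9 + sqrt(-10*5/2 + 0)) = -18*(9 + sqrt(-5*5 + 0)) = -18*(9 + sqrt(-25 + 0)) = -18*(9 + sqrt(-25)) = -18*(9 + 5*I) = -162 - 90*I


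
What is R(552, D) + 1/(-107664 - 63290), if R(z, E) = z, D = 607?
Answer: 94366607/170954 ≈ 552.00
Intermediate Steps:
R(552, D) + 1/(-107664 - 63290) = 552 + 1/(-107664 - 63290) = 552 + 1/(-170954) = 552 - 1/170954 = 94366607/170954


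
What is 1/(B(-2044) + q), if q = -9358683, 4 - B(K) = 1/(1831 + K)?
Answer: -213/1993398626 ≈ -1.0685e-7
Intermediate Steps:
B(K) = 4 - 1/(1831 + K)
1/(B(-2044) + q) = 1/((7323 + 4*(-2044))/(1831 - 2044) - 9358683) = 1/((7323 - 8176)/(-213) - 9358683) = 1/(-1/213*(-853) - 9358683) = 1/(853/213 - 9358683) = 1/(-1993398626/213) = -213/1993398626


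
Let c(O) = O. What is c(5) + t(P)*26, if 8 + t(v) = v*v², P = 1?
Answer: -177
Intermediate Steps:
t(v) = -8 + v³ (t(v) = -8 + v*v² = -8 + v³)
c(5) + t(P)*26 = 5 + (-8 + 1³)*26 = 5 + (-8 + 1)*26 = 5 - 7*26 = 5 - 182 = -177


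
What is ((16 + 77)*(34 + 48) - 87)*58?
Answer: 437262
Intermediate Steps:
((16 + 77)*(34 + 48) - 87)*58 = (93*82 - 87)*58 = (7626 - 87)*58 = 7539*58 = 437262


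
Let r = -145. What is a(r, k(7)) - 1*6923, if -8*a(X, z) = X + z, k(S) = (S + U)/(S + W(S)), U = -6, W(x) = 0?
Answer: -193337/28 ≈ -6904.9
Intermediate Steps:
k(S) = (-6 + S)/S (k(S) = (S - 6)/(S + 0) = (-6 + S)/S)
a(X, z) = -X/8 - z/8 (a(X, z) = -(X + z)/8 = -X/8 - z/8)
a(r, k(7)) - 1*6923 = (-⅛*(-145) - (-6 + 7)/(8*7)) - 1*6923 = (145/8 - 1/56) - 6923 = 507/28 - 6923 = -193337/28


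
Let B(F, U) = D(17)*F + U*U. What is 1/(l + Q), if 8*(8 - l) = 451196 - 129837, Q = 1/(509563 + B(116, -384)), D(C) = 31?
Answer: -5284920/212252296417 ≈ -2.4899e-5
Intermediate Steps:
B(F, U) = U**2 + 31*F (B(F, U) = 31*F + U*U = 31*F + U**2 = U**2 + 31*F)
Q = 1/660615 (Q = 1/(509563 + ((-384)**2 + 31*116)) = 1/(509563 + (147456 + 3596)) = 1/(509563 + 151052) = 1/660615 ≈ 1.5137e-6)
l = -321295/8 (l = 8 - (451196 - 129837)/8 = 8 - 1/8*321359 = 8 - 321359/8 = -321295/8 ≈ -40162.)
1/(l + Q) = 1/(-321295/8 + 1/660615) = 1/(-212252296417/5284920) = -5284920/212252296417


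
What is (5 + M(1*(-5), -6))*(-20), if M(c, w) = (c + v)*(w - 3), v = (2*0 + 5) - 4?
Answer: -820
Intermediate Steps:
v = 1 (v = (0 + 5) - 4 = 5 - 4 = 1)
M(c, w) = (1 + c)*(-3 + w) (M(c, w) = (c + 1)*(w - 3) = (1 + c)*(-3 + w))
(5 + M(1*(-5), -6))*(-20) = (5 + (-3 - 6 - 3*(-5) + (1*(-5))*(-6)))*(-20) = (5 + (-3 - 6 - 3*(-5) - 5*(-6)))*(-20) = (5 + (-3 - 6 + 15 + 30))*(-20) = (5 + 36)*(-20) = 41*(-20) = -820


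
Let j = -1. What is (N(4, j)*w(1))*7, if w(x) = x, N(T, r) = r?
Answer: -7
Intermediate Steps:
(N(4, j)*w(1))*7 = -1*1*7 = -1*7 = -7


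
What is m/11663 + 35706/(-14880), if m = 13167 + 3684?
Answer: -27616033/28924240 ≈ -0.95477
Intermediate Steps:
m = 16851
m/11663 + 35706/(-14880) = 16851/11663 + 35706/(-14880) = 16851*(1/11663) + 35706*(-1/14880) = 16851/11663 - 5951/2480 = -27616033/28924240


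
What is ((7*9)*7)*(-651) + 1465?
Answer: -285626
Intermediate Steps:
((7*9)*7)*(-651) + 1465 = (63*7)*(-651) + 1465 = 441*(-651) + 1465 = -287091 + 1465 = -285626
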